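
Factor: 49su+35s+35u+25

Group as (49su+35s) + (35u+25) = 7s(7u+5) + 5(7u+5).
Both groups share the factor (7u+5).

(7s+5)(7u+5)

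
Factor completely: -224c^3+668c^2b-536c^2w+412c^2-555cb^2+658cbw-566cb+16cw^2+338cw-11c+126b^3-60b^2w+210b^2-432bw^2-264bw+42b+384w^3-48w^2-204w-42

-(8c-3b-6w-3)(7c-6b+8w+2)(4c-7b+8w-7)

Group: 7c(-32c^2+68cb-40cw+68c-21b^2-18bw-42b+48w^2-18w-21) + (-6b+8w+2)(-32c^2+68cb-40cw+68c-21b^2-18bw-42b+48w^2-18w-21); both groups contain (-32c^2+68cb-40cw+68c-21b^2-18bw-42b+48w^2-18w-21), so (7c-6b+8w+2) is a factor with cofactor -32c^2+68cb-40cw+68c-21b^2-18bw-42b+48w^2-18w-21.
The cofactor groups again: -32c^2+68cb-40cw+68c-21b^2-18bw-42b+48w^2-18w-21 = -4c(8c-3b-6w-3) + (7b-8w+7)(8c-3b-6w-3); both groups contain (8c-3b-6w-3), giving -(4c-7b+8w-7)(8c-3b-6w-3).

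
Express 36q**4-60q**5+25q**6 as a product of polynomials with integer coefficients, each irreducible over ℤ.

Factor out q**4 first: what remains is 25q**2-60q+36.
Recognize a perfect-square trinomial with the parts 6 and 5q.

q**4(5q-6)**2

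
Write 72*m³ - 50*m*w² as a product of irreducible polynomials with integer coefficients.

Every term has a factor of 2*m. Then 36*m² - 25*w² = (6*m)² − (5*w)².

2*m*(6*m + 5*w)*(6*m - 5*w)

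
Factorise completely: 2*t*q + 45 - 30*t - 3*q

(2*t - 3)*(q - 15)

Group as (2*t*q - 30*t) + (-3*q + 45) = 2*t*(q - 15) - 3*(q - 15).
Both groups share the factor (q - 15).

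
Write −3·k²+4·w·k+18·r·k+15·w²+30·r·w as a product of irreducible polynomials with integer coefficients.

(6·r+3·w−k)·(5·w+3·k)

Group: 5·w·(6·r+3·w−k) + 3·k·(6·r+3·w−k); both groups contain (6·r+3·w−k).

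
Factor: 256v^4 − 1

Difference of squares twice: with A = 4v and B = 1, A⁴ − B⁴ = (A² − B²)(A² + B²), and A² − B² factors again.

(4v + 1)(4v − 1)(16v^2 + 1)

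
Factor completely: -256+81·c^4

(3·c)⁴ − (4)⁴ = ((3·c)² − (4)²)((3·c)² + (4)²); the first factor splits again, the second (9·c^2+16) is irreducible.

(3·c+4)·(3·c-4)·(9·c^2+16)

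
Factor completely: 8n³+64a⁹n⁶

8n³(2a³n+1)(4a⁶n²-2a³n+1)

Every term has a factor of 8n³; factoring it out leaves 8a⁹n³+1.
Recognize a sum of cubes with the parts 2a³n and 1.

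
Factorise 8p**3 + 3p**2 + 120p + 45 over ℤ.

Group as (8p**3 + 120p) + (3p**2 + 45) = 8p(p**2 + 15) + 3(p**2 + 15).
Both groups share the factor (p**2 + 15).

(8p + 3)(p**2 + 15)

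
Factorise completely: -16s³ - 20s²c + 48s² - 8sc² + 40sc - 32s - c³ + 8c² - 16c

-(2s + c)(2s + c - 4)(4s + c - 4)

Group: 4s(-4s² - 4sc + 8s - c² + 4c) + (c - 4)(-4s² - 4sc + 8s - c² + 4c); both groups contain (-4s² - 4sc + 8s - c² + 4c), so (4s + c - 4) is a factor with cofactor -4s² - 4sc + 8s - c² + 4c.
The cofactor groups again: -4s² - 4sc + 8s - c² + 4c = -2s(2s + c) + (-c + 4)(2s + c); both groups contain (2s + c), giving -(2s + c - 4)(2s + c).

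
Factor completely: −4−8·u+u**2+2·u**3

(2·u+1)·(u+2)·(u−2)

Trying the rational-root candidates, u = −1/2 is a root, so (2·u+1) is a factor; dividing leaves u**2−4.
The remaining quadratic factors as (u+2)(u−2).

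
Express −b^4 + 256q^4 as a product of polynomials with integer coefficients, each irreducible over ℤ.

(4q)⁴ − (b)⁴ = ((4q)² − (b)²)((4q)² + (b)²); the first factor splits again, the second (16q^2 + b^2) is irreducible.

(4q − b)(4q + b)(16q^2 + b^2)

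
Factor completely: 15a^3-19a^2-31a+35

(3a-5)(5a+7)(a-1)

By the rational root theorem, a = 5/3 is a root, giving the factor (3a-5) and quotient 5a^2+2a-7.
The remaining quadratic factors as (a-1)(5a+7).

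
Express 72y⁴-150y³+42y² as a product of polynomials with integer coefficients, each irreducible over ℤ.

6y²(3y-1)(4y-7)

Pull out the common factor 6y², then factor the remaining trinomial.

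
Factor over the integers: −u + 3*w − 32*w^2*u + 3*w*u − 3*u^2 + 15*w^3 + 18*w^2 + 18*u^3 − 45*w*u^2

Group: 5*w*(3*w^2 − 10*w*u + 3*w + 3*u^2 − u) + (6*u + 1)*(3*w^2 − 10*w*u + 3*w + 3*u^2 − u); both groups contain (3*w^2 − 10*w*u + 3*w + 3*u^2 − u), so (5*w + 6*u + 1) is a factor with cofactor 3*w^2 − 10*w*u + 3*w + 3*u^2 − u.
The cofactor groups again: 3*w^2 − 10*w*u + 3*w + 3*u^2 − u = w*(3*w − u) + (−3*u + 1)*(3*w − u); both groups contain (3*w − u), giving (w − 3*u + 1)*(3*w − u).

(w − 3*u + 1)*(3*w − u)*(5*w + 6*u + 1)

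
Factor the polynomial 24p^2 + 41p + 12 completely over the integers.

Need a pair with product 24·12 = 288 and sum 41: that's 9 and 32.
Split the middle term: 24p^2 + 9p + 32p + 12 = 3p(8p + 3) + 4(8p + 3).

(3p + 4)(8p + 3)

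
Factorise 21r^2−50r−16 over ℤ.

(3r−8)(7r+2)

Need a pair with product 21·(−16) = −336 and sum −50: that's −56 and 6.
Split the middle term: 21r^2−56r + 6r−16 = 7r(3r−8) + 2(3r−8).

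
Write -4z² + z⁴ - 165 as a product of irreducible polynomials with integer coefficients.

(z² + 11)(z² - 15)

Substitute u = z² to get a quadratic in u, then factor.
z² + 11 is irreducible over ℤ (always positive, so no real roots).
z² - 15 is irreducible over ℤ (15 is not a perfect square).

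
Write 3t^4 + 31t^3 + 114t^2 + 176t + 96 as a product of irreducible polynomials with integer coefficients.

By the rational root theorem, t = −3 is a root, so (t + 3) divides it; the quotient is 3t^3 + 22t^2 + 48t + 32.
Then t = −4/3 is a root, so (3t + 4) divides it; the quotient is t^2 + 6t + 8.
The remaining quadratic factors as (t + 2)(t + 4).

(3t + 4)(t + 2)(t + 3)(t + 4)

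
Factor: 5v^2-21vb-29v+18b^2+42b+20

(v-3b-5)(5v-6b-4)

Group: v(5v-6b-4) + (-3b-5)(5v-6b-4); both groups contain (5v-6b-4).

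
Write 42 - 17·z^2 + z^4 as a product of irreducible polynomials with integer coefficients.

(z^2 - 14)·(z^2 - 3)

Substitute u = z^2 to get a quadratic in u, then factor.
z^2 - 3 is irreducible over ℤ (3 is not a perfect square).
z^2 - 14 is irreducible over ℤ (14 is not a perfect square).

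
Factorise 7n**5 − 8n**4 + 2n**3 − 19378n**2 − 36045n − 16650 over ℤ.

By the rational root theorem, n = −6/7 is a root, giving the factor (7n + 6) and quotient n**4 − 2n**3 + 2n**2 − 2770n − 2775.
Next, n = −1 is a root, so (n + 1) divides it; the quotient is n**3 − 3n**2 + 5n − 2775.
Then n = 15 is a root, giving the factor (n − 15) and quotient n**2 + 12n + 185.
The quadratic n**2 + 12n + 185 has discriminant −596 < 0 and is irreducible over ℤ.

(7n + 6)(n + 1)(n − 15)(n**2 + 12n + 185)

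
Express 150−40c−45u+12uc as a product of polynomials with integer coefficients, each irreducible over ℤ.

(3u−10)(4c−15)

Group as (12uc−45u) + (−40c+150) = 3u(4c−15) − 10(4c−15).
Both groups share the factor (4c−15).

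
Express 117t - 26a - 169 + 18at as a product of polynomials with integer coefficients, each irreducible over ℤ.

Group as (18at - 26a) + (117t - 169) = 2a(9t - 13) + 13(9t - 13).
Both groups share the factor (9t - 13).

(2a + 13)(9t - 13)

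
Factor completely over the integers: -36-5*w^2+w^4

(w+3)*(w-3)*(w^2+4)

Substitute u = w^2 to get a quadratic in u, then factor.
w^2-9 is a difference of squares.
w^2+4 is irreducible over ℤ (sum of squares).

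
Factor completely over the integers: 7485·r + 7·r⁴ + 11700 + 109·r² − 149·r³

By the rational root theorem, r = 13 is a root, so (r − 13) divides it; the quotient is 7·r³ − 58·r² − 645·r − 900.
Next, r = 15 is a root, so (r − 15) is a factor; dividing leaves 7·r² + 47·r + 60.
The remaining quadratic factors as (r + 5)(7·r + 12).

(7·r + 12)·(r + 5)·(r − 13)·(r − 15)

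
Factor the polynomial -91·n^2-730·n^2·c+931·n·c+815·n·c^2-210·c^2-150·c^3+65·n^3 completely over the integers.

Group: n·(65·n^2-80·n·c-91·n+15·c^2+21·c) - 10·c·(65·n^2-80·n·c-91·n+15·c^2+21·c); both groups contain (65·n^2-80·n·c-91·n+15·c^2+21·c), so (n-10·c) is a factor with cofactor 65·n^2-80·n·c-91·n+15·c^2+21·c.
The cofactor groups again: 65·n^2-80·n·c-91·n+15·c^2+21·c = 5·n·(13·n-3·c) + (-5·c-7)·(13·n-3·c); both groups contain (13·n-3·c), giving (5·n-5·c-7)·(13·n-3·c).

(n-10·c)·(13·n-3·c)·(5·n-5·c-7)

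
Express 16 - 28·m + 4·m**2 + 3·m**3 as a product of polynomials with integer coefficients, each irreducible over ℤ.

Testing divisors of the constant over divisors of the leading coefficient, m = 2 is a root, so (m - 2) divides it; the quotient is 3·m**2 + 10·m - 8.
The remaining quadratic factors as (3·m - 2)(m + 4).

(3·m - 2)·(m + 4)·(m - 2)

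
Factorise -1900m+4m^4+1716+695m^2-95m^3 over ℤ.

Trying the rational-root candidates, m = 6 is a root, so (m-6) is a factor; dividing leaves 4m^3-71m^2+269m-286.
Continuing, m = 13 is a root, so (m-13) is a factor; dividing leaves 4m^2-19m+22.
The remaining quadratic factors as (4m-11)(m-2).

(4m-11)(m-13)(m-2)(m-6)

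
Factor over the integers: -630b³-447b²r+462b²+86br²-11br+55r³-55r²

Group: 3b(-210b²-79br+154b+55r²-55r) + r(-210b²-79br+154b+55r²-55r); both groups contain (-210b²-79br+154b+55r²-55r), so (3b+r) is a factor with cofactor -210b²-79br+154b+55r²-55r.
The cofactor groups again: -210b²-79br+154b+55r²-55r = -15b(14b-5r) + (-11r+11)(14b-5r); both groups contain (14b-5r), giving -(15b+11r-11)(14b-5r).

-(14b-5r)(15b+11r-11)(3b+r)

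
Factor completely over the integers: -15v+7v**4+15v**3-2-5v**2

(7v+1)(v+1)(v+2)(v-1)

Among the possible rational roots, v = -2 is a root, so (v+2) divides it; the quotient is 7v**3+v**2-7v-1.
Continuing, v = -1 is a root, giving the factor (v+1) and quotient 7v**2-6v-1.
The remaining quadratic factors as (v-1)(7v+1).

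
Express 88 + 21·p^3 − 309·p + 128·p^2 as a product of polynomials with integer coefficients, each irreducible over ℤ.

Testing divisors of the constant over divisors of the leading coefficient, p = −8 is a root, so (p + 8) divides it; the quotient is 21·p^2 − 40·p + 11.
The remaining quadratic factors as (3·p − 1)(7·p − 11).

(3·p − 1)·(7·p − 11)·(p + 8)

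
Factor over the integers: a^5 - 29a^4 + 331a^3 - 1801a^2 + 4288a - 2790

(a - 1)(a - 5)(a - 9)(a^2 - 14a + 62)

Trying the rational-root candidates, a = 5 is a root, giving the factor (a - 5) and quotient a^4 - 24a^3 + 211a^2 - 746a + 558.
Then a = 1 is a root, giving the factor (a - 1) and quotient a^3 - 23a^2 + 188a - 558.
Continuing, a = 9 is a root, so (a - 9) is a factor; dividing leaves a^2 - 14a + 62.
The quadratic a^2 - 14a + 62 has discriminant -52 < 0 and is irreducible over ℤ.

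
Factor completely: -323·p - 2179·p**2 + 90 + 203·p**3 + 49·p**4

Among the possible rational roots, p = 1/7 is a root, so (7·p - 1) is a factor; dividing leaves 7·p**3 + 30·p**2 - 307·p - 90.
Continuing, p = -9 is a root, so (p + 9) is a factor; dividing leaves 7·p**2 - 33·p - 10.
The remaining quadratic factors as (p - 5)(7·p + 2).

(7·p + 2)·(7·p - 1)·(p + 9)·(p - 5)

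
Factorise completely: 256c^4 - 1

Write as (16c^2)² − (1)², then factor 16c^2 - 1 once more.

(4c + 1)(4c - 1)(16c^2 + 1)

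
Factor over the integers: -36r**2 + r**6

Pull out the common factor r**2, leaving r**4 - 36.
Recognize a difference of squares with the parts r**2 and 6.

r**2(r**2 + 6)(r**2 - 6)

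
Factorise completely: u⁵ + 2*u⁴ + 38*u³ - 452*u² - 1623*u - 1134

(u + 1)*(u + 2)*(u - 7)*(u² + 6*u + 81)

Among the possible rational roots, u = -2 is a root, giving the factor (u + 2) and quotient u⁴ + 38*u² - 528*u - 567.
Next, u = -1 is a root, so (u + 1) divides it; the quotient is u³ - u² + 39*u - 567.
Next, u = 7 is a root, so (u - 7) divides it; the quotient is u² + 6*u + 81.
The quadratic u² + 6*u + 81 has discriminant -288 < 0 and is irreducible over ℤ.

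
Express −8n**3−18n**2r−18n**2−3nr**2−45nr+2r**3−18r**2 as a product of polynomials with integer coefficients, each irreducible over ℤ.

Group: 4n(−2n**2−5nr−2r**2) + (−r+9)(−2n**2−5nr−2r**2); both groups contain (−2n**2−5nr−2r**2), so (4n−r+9) is a factor with cofactor −2n**2−5nr−2r**2.
The cofactor groups again: −2n**2−5nr−2r**2 = −n(2n+r) − 2r(2n+r); both groups contain (2n+r), giving −(n+2r)(2n+r).

−(2n+r)(4n−r+9)(n+2r)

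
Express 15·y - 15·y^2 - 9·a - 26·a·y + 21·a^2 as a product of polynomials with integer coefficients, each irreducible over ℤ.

Group: 7·a·(3·a - 5·y) + (3·y - 3)·(3·a - 5·y); both groups contain (3·a - 5·y).

(3·a - 5·y)·(7·a + 3·y - 3)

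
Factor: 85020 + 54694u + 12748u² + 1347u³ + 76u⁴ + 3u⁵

Among the possible rational roots, u = -5 is a root, giving the factor (u + 5) and quotient 3u⁴ + 61u³ + 1042u² + 7538u + 17004.
Then u = -13/3 is a root, giving the factor (3u + 13) and quotient u³ + 16u² + 278u + 1308.
Then u = -6 is a root, so (u + 6) divides it; the quotient is u² + 10u + 218.
The quadratic u² + 10u + 218 has discriminant -772 < 0 and is irreducible over ℤ.

(3u + 13)(u + 5)(u + 6)(u² + 10u + 218)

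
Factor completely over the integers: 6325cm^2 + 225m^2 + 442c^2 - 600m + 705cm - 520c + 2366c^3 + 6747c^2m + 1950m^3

Group: 14c(169c^2 + 325cm - 65c + 150m^2 - 75m) + (13m + 8)(169c^2 + 325cm - 65c + 150m^2 - 75m); both groups contain (169c^2 + 325cm - 65c + 150m^2 - 75m), so (14c + 13m + 8) is a factor with cofactor 169c^2 + 325cm - 65c + 150m^2 - 75m.
The cofactor groups again: 169c^2 + 325cm - 65c + 150m^2 - 75m = 13c(13c + 10m - 5) + 15m(13c + 10m - 5); both groups contain (13c + 10m - 5), giving (13c + 15m)(13c + 10m - 5).

(13c + 10m - 5)(13c + 15m)(14c + 13m + 8)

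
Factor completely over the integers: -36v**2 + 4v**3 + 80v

4v(v - 4)(v - 5)

Pull out the common factor 4v, then factor the remaining trinomial.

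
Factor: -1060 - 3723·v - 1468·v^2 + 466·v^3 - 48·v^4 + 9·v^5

(3·v + 1)·(3·v + 4)·(v - 5)·(v^2 - 2·v + 53)

Testing divisors of the constant over divisors of the leading coefficient, v = -1/3 is a root, so (3·v + 1) is a factor; dividing leaves 3·v^4 - 17·v^3 + 161·v^2 - 543·v - 1060.
Next, v = -4/3 is a root, so (3·v + 4) divides it; the quotient is v^3 - 7·v^2 + 63·v - 265.
Then v = 5 is a root, so (v - 5) is a factor; dividing leaves v^2 - 2·v + 53.
The quadratic v^2 - 2·v + 53 has discriminant -208 < 0 and is irreducible over ℤ.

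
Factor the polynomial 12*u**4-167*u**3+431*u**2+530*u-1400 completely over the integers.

(3*u-5)*(4*u+7)*(u-10)*(u-4)

Testing divisors of the constant over divisors of the leading coefficient, u = -7/4 is a root, so (4*u+7) is a factor; dividing leaves 3*u**3-47*u**2+190*u-200.
Next, u = 5/3 is a root, giving the factor (3*u-5) and quotient u**2-14*u+40.
The remaining quadratic factors as (u-10)(u-4).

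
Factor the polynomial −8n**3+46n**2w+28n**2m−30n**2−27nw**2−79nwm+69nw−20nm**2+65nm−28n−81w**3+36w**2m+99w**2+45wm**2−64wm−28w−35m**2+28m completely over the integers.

Group: 4n(−2n**2+7nw+7nm−4n+9w**2−4wm−4w−5m**2+4m) + (−9w+7)(−2n**2+7nw+7nm−4n+9w**2−4wm−4w−5m**2+4m); both groups contain (−2n**2+7nw+7nm−4n+9w**2−4wm−4w−5m**2+4m), so (4n−9w+7) is a factor with cofactor −2n**2+7nw+7nm−4n+9w**2−4wm−4w−5m**2+4m.
The cofactor groups again: −2n**2+7nw+7nm−4n+9w**2−4wm−4w−5m**2+4m = −2n(n+w−m) + (9w+5m−4)(n+w−m); both groups contain (n+w−m), giving −(2n−9w−5m+4)(n+w−m).

−(2n−9w−5m+4)(n+w−m)(4n−9w+7)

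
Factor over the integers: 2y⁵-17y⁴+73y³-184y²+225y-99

Testing divisors of the constant over divisors of the leading coefficient, y = 3/2 is a root, so (2y-3) divides it; the quotient is y⁴-7y³+26y²-53y+33.
Continuing, y = 3 is a root, giving the factor (y-3) and quotient y³-4y²+14y-11.
Continuing, y = 1 is a root, giving the factor (y-1) and quotient y²-3y+11.
The quadratic y²-3y+11 has discriminant -35 < 0 and is irreducible over ℤ.

(2y-3)(y-1)(y-3)(y²-3y+11)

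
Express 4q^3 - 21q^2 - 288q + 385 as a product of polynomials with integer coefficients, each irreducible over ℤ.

(4q - 5)(q + 7)(q - 11)

Trying the rational-root candidates, q = 11 is a root, giving the factor (q - 11) and quotient 4q^2 + 23q - 35.
The remaining quadratic factors as (4q - 5)(q + 7).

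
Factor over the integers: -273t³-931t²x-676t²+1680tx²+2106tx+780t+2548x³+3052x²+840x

-(13t+14x)(3t+13x+10)(7t-14x-6)

Group: 7t(-39t²-211tx-130t-182x²-140x) + (-14x-6)(-39t²-211tx-130t-182x²-140x); both groups contain (-39t²-211tx-130t-182x²-140x), so (7t-14x-6) is a factor with cofactor -39t²-211tx-130t-182x²-140x.
The cofactor groups again: -39t²-211tx-130t-182x²-140x = -13t(3t+13x+10) - 14x(3t+13x+10); both groups contain (3t+13x+10), giving -(13t+14x)(3t+13x+10).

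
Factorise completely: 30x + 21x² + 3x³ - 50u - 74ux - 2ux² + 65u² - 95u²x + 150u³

(5u - 3x)(5u - x - 2)(6u + x + 5)

Group: 5u(30u² - 13ux + 25u - 3x² - 15x) + (-x - 2)(30u² - 13ux + 25u - 3x² - 15x); both groups contain (30u² - 13ux + 25u - 3x² - 15x), so (5u - x - 2) is a factor with cofactor 30u² - 13ux + 25u - 3x² - 15x.
The cofactor groups again: 30u² - 13ux + 25u - 3x² - 15x = 5u(6u + x + 5) - 3x(6u + x + 5); both groups contain (6u + x + 5), giving (5u - 3x)(6u + x + 5).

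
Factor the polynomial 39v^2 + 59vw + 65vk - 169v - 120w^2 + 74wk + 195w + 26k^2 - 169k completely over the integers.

Group: 3v(13v - 15w + 13k) + (8w + 2k - 13)(13v - 15w + 13k); both groups contain (13v - 15w + 13k).

(13v - 15w + 13k)(3v + 8w + 2k - 13)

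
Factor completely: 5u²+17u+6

Need a pair with product 5·6 = 30 and sum 17: that's 2 and 15.
Split the middle term: 5u²+2u + 15u+6 = u(5u+2) + 3(5u+2).

(5u+2)(u+3)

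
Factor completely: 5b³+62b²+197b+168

Among the possible rational roots, b = -8 is a root, so (b+8) is a factor; dividing leaves 5b²+22b+21.
The remaining quadratic factors as (b+3)(5b+7).

(5b+7)(b+3)(b+8)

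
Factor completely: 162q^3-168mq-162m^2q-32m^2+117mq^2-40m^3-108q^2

Group: 4m(-10m^2-33mq-8m+54q^2-36q) + 3q(-10m^2-33mq-8m+54q^2-36q); both groups contain (-10m^2-33mq-8m+54q^2-36q), so (4m+3q) is a factor with cofactor -10m^2-33mq-8m+54q^2-36q.
The cofactor groups again: -10m^2-33mq-8m+54q^2-36q = -5m(2m+9q) + (6q-4)(2m+9q); both groups contain (2m+9q), giving -(5m-6q+4)(2m+9q).

-(2m+9q)(4m+3q)(5m-6q+4)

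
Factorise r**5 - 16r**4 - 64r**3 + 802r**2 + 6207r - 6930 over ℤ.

(r - 1)(r - 11)(r - 15)(r**2 + 11r + 42)

Trying the rational-root candidates, r = 15 is a root, giving the factor (r - 15) and quotient r**4 - r**3 - 79r**2 - 383r + 462.
Continuing, r = 11 is a root, giving the factor (r - 11) and quotient r**3 + 10r**2 + 31r - 42.
Then r = 1 is a root, giving the factor (r - 1) and quotient r**2 + 11r + 42.
The quadratic r**2 + 11r + 42 has discriminant -47 < 0 and is irreducible over ℤ.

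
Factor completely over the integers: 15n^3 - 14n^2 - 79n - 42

(3n + 2)(5n + 7)(n - 3)

By the rational root theorem, n = 3 is a root, so (n - 3) is a factor; dividing leaves 15n^2 + 31n + 14.
The remaining quadratic factors as (5n + 7)(3n + 2).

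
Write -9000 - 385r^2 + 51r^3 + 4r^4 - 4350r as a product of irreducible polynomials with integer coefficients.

Testing divisors of the constant over divisors of the leading coefficient, r = 10 is a root, so (r - 10) divides it; the quotient is 4r^3 + 91r^2 + 525r + 900.
Next, r = -15 is a root, so (r + 15) is a factor; dividing leaves 4r^2 + 31r + 60.
The remaining quadratic factors as (r + 4)(4r + 15).

(4r + 15)(r + 15)(r + 4)(r - 10)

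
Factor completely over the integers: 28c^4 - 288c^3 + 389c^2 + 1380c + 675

Testing divisors of the constant over divisors of the leading coefficient, c = -1 is a root, so (c + 1) is a factor; dividing leaves 28c^3 - 316c^2 + 705c + 675.
Continuing, c = 9/2 is a root, giving the factor (2c - 9) and quotient 14c^2 - 95c - 75.
The remaining quadratic factors as (2c - 15)(7c + 5).

(2c - 15)(2c - 9)(7c + 5)(c + 1)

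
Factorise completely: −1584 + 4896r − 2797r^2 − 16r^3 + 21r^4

(3r − 4)(7r − 3)(r + 12)(r − 11)

Among the possible rational roots, r = 4/3 is a root, so (3r − 4) is a factor; dividing leaves 7r^3 + 4r^2 − 927r + 396.
Continuing, r = 11 is a root, giving the factor (r − 11) and quotient 7r^2 + 81r − 36.
The remaining quadratic factors as (r + 12)(7r − 3).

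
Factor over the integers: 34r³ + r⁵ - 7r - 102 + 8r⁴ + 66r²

Among the possible rational roots, r = -2 is a root, so (r + 2) divides it; the quotient is r⁴ + 6r³ + 22r² + 22r - 51.
Next, r = 1 is a root, so (r - 1) divides it; the quotient is r³ + 7r² + 29r + 51.
Continuing, r = -3 is a root, so (r + 3) divides it; the quotient is r² + 4r + 17.
The quadratic r² + 4r + 17 has discriminant -52 < 0 and is irreducible over ℤ.

(r + 2)(r + 3)(r - 1)(r² + 4r + 17)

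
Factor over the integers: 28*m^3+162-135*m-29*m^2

(4*m+9)*(7*m-9)*(m-2)

Testing divisors of the constant over divisors of the leading coefficient, m = 9/7 is a root, so (7*m-9) divides it; the quotient is 4*m^2+m-18.
The remaining quadratic factors as (4*m+9)(m-2).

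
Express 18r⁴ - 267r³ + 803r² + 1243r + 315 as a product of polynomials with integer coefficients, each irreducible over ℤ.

(3r + 1)(6r + 5)(r - 7)(r - 9)

Trying the rational-root candidates, r = -1/3 is a root, so (3r + 1) is a factor; dividing leaves 6r³ - 91r² + 298r + 315.
Next, r = 9 is a root, so (r - 9) is a factor; dividing leaves 6r² - 37r - 35.
The remaining quadratic factors as (6r + 5)(r - 7).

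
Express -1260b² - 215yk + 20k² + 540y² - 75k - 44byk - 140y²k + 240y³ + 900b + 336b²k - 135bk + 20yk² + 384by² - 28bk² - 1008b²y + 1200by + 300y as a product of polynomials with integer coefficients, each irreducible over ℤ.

Group: 12y(-84b² + 32by + 7bk + 60b + 20y² - 5yk + 20y - 5k) + (-4k + 15)(-84b² + 32by + 7bk + 60b + 20y² - 5yk + 20y - 5k); both groups contain (-84b² + 32by + 7bk + 60b + 20y² - 5yk + 20y - 5k), so (12y - 4k + 15) is a factor with cofactor -84b² + 32by + 7bk + 60b + 20y² - 5yk + 20y - 5k.
The cofactor groups again: -84b² + 32by + 7bk + 60b + 20y² - 5yk + 20y - 5k = -7b(12b + 4y - k) + (5y + 5)(12b + 4y - k); both groups contain (12b + 4y - k), giving -(7b - 5y - 5)(12b + 4y - k).

-(12y - 4k + 15)(12b + 4y - k)(7b - 5y - 5)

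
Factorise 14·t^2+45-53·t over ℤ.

Need a pair with product 14·45 = 630 and sum -53: that's -18 and -35.
Split the middle term: 14·t^2-18·t - 35·t+45 = 2·t·(7·t-9) - 5·(7·t-9).

(2·t-5)·(7·t-9)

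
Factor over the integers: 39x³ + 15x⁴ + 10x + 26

(5x + 13)(3x³ + 2)

Group as (15x⁴ + 10x) + (39x³ + 26) = 5x(3x³ + 2) + 13(3x³ + 2).
Both groups share the factor (3x³ + 2).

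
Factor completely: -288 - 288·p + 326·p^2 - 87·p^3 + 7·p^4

By the rational root theorem, p = 6 is a root, so (p - 6) divides it; the quotient is 7·p^3 - 45·p^2 + 56·p + 48.
Then p = 4 is a root, so (p - 4) is a factor; dividing leaves 7·p^2 - 17·p - 12.
The remaining quadratic factors as (7·p + 4)(p - 3).

(7·p + 4)·(p - 3)·(p - 4)·(p - 6)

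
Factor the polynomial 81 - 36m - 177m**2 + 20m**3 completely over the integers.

Among the possible rational roots, m = 9 is a root, so (m - 9) divides it; the quotient is 20m**2 + 3m - 9.
The remaining quadratic factors as (5m - 3)(4m + 3).

(4m + 3)(5m - 3)(m - 9)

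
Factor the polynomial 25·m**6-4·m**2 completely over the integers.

m**2·(5·m**2+2)·(5·m**2-2)

Pull out the common factor m**2, leaving 25·m**4-4.
Recognize a difference of squares with the parts 5·m**2 and 2.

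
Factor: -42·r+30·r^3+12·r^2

Pull out the common factor 6·r, then factor the remaining trinomial.

6·r·(5·r+7)·(r-1)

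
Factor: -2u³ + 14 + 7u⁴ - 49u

Group as (7u⁴ - 49u) + (-2u³ + 14) = 7u(u³ - 7) - 2(u³ - 7).
Both groups share the factor (u³ - 7).

(7u - 2)(u³ - 7)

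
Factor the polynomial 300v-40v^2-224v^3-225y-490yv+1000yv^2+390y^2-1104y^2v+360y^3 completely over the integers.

(10y-14v+15)(12y-4v-5)(3y-4v)

Group: 10y(36y^2-60yv-15y+16v^2+20v) + (-14v+15)(36y^2-60yv-15y+16v^2+20v); both groups contain (36y^2-60yv-15y+16v^2+20v), so (10y-14v+15) is a factor with cofactor 36y^2-60yv-15y+16v^2+20v.
The cofactor groups again: 36y^2-60yv-15y+16v^2+20v = 12y(3y-4v) + (-4v-5)(3y-4v); both groups contain (3y-4v), giving (12y-4v-5)(3y-4v).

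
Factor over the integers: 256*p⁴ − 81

Write as (16*p²)² − (9)², then factor 16*p² − 9 once more.

(4*p + 3)*(4*p − 3)*(16*p² + 9)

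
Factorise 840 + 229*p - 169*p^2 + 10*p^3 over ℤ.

Among the possible rational roots, p = -8/5 is a root, so (5*p + 8) divides it; the quotient is 2*p^2 - 37*p + 105.
The remaining quadratic factors as (p - 15)(2*p - 7).

(2*p - 7)*(5*p + 8)*(p - 15)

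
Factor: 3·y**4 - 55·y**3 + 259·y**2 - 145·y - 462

Testing divisors of the constant over divisors of the leading coefficient, y = -1 is a root, so (y + 1) divides it; the quotient is 3·y**3 - 58·y**2 + 317·y - 462.
Continuing, y = 11 is a root, so (y - 11) divides it; the quotient is 3·y**2 - 25·y + 42.
The remaining quadratic factors as (3·y - 7)(y - 6).

(3·y - 7)·(y + 1)·(y - 11)·(y - 6)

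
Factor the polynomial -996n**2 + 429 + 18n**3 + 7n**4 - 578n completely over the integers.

(7n - 3)(n + 1)(n + 13)(n - 11)

Testing divisors of the constant over divisors of the leading coefficient, n = -13 is a root, so (n + 13) divides it; the quotient is 7n**3 - 73n**2 - 47n + 33.
Continuing, n = 11 is a root, so (n - 11) is a factor; dividing leaves 7n**2 + 4n - 3.
The remaining quadratic factors as (n + 1)(7n - 3).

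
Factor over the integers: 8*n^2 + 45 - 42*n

Need a pair with product 8·45 = 360 and sum -42: that's -30 and -12.
Split the middle term: 8*n^2 - 30*n - 12*n + 45 = 2*n*(4*n - 15) - 3*(4*n - 15).

(2*n - 3)*(4*n - 15)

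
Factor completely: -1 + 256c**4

(4c + 1)(4c - 1)(16c**2 + 1)

Difference of squares twice: with A = 4c and B = 1, A⁴ − B⁴ = (A² − B²)(A² + B²), and A² − B² factors again.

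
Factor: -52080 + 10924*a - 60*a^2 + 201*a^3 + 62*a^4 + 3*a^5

By the rational root theorem, a = -12 is a root, giving the factor (a + 12) and quotient 3*a^4 + 26*a^3 - 111*a^2 + 1272*a - 4340.
Then a = 10/3 is a root, giving the factor (3*a - 10) and quotient a^3 + 12*a^2 + 3*a + 434.
Continuing, a = -14 is a root, so (a + 14) divides it; the quotient is a^2 - 2*a + 31.
The quadratic a^2 - 2*a + 31 has discriminant -120 < 0 and is irreducible over ℤ.

(3*a - 10)*(a + 12)*(a + 14)*(a^2 - 2*a + 31)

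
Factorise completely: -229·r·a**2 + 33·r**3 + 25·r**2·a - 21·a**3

(3·r - 7·a)·(r + 3·a)·(11·r + a)

Group: r·(33·r**2 - 74·r·a - 7·a**2) + 3·a·(33·r**2 - 74·r·a - 7·a**2); both groups contain (33·r**2 - 74·r·a - 7·a**2), so (r + 3·a) is a factor with cofactor 33·r**2 - 74·r·a - 7·a**2.
The cofactor groups again: 33·r**2 - 74·r·a - 7·a**2 = 3·r·(11·r + a) - 7·a·(11·r + a); both groups contain (11·r + a), giving (3·r - 7·a)·(11·r + a).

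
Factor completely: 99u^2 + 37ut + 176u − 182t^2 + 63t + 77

(11u − 13t + 11)(9u + 14t + 7)

Group: 11u(9u + 14t + 7) + (−13t + 11)(9u + 14t + 7); both groups contain (9u + 14t + 7).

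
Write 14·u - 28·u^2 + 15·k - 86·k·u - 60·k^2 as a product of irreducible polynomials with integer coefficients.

Group: -4·k·(15·k + 14·u) + (-2·u + 1)·(15·k + 14·u); both groups contain (15·k + 14·u).

-(15·k + 14·u)·(4·k + 2·u - 1)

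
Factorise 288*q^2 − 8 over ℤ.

Every term has a factor of 8. Then 36*q^2 − 1 = (6*q)² − (1)².

8*(6*q + 1)*(6*q − 1)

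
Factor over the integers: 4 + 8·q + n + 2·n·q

Group as (2·n·q + n) + (8·q + 4) = n·(2·q + 1) + 4·(2·q + 1).
Both groups share the factor (2·q + 1).

(2·q + 1)·(n + 4)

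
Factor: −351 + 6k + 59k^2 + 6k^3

(6k − 13)(k + 3)(k + 9)

Among the possible rational roots, k = −3 is a root, so (k + 3) divides it; the quotient is 6k^2 + 41k − 117.
The remaining quadratic factors as (k + 9)(6k − 13).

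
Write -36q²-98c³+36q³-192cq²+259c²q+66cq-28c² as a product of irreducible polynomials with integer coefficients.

Group: 7c(-14c²+25cq-4c-6q²+6q) - 6q(-14c²+25cq-4c-6q²+6q); both groups contain (-14c²+25cq-4c-6q²+6q), so (7c-6q) is a factor with cofactor -14c²+25cq-4c-6q²+6q.
The cofactor groups again: -14c²+25cq-4c-6q²+6q = -2c(7c-2q+2) + 3q(7c-2q+2); both groups contain (7c-2q+2), giving -(2c-3q)(7c-2q+2).

-(2c-3q)(7c-2q+2)(7c-6q)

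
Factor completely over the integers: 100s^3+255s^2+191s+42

By the rational root theorem, s = -2/5 is a root, so (5s+2) divides it; the quotient is 20s^2+43s+21.
The remaining quadratic factors as (4s+3)(5s+7).

(4s+3)(5s+2)(5s+7)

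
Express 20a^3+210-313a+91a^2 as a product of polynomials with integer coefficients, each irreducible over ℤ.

Testing divisors of the constant over divisors of the leading coefficient, a = 5/4 is a root, so (4a-5) is a factor; dividing leaves 5a^2+29a-42.
The remaining quadratic factors as (5a-6)(a+7).

(4a-5)(5a-6)(a+7)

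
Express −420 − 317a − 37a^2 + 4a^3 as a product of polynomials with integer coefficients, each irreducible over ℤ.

(4a + 7)(a + 4)(a − 15)

Trying the rational-root candidates, a = 15 is a root, so (a − 15) is a factor; dividing leaves 4a^2 + 23a + 28.
The remaining quadratic factors as (a + 4)(4a + 7).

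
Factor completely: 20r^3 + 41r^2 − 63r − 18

Trying the rational-root candidates, r = −1/4 is a root, so (4r + 1) divides it; the quotient is 5r^2 + 9r − 18.
The remaining quadratic factors as (r + 3)(5r − 6).

(4r + 1)(5r − 6)(r + 3)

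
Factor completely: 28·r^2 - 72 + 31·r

Need a pair with product 28·(-72) = -2016 and sum 31: that's -32 and 63.
Split the middle term: 28·r^2 - 32·r + 63·r - 72 = 4·r·(7·r - 8) + 9·(7·r - 8).

(4·r + 9)·(7·r - 8)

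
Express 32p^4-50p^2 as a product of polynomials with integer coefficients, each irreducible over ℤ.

Every term has a factor of 2p^2. Then 16p^2-25 = (4p)² − (5)².

2p^2(4p+5)(4p-5)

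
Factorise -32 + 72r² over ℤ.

Factor out 8, leaving 9r² - 4, which is a difference of two squares.

8(3r + 2)(3r - 2)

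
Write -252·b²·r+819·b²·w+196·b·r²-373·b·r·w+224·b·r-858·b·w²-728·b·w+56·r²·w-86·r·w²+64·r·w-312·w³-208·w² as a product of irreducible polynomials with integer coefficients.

-(4·r-13·w)·(7·b+2·w)·(9·b-7·r-12·w-8)

Group: 9·b·(-28·b·r+91·b·w-8·r·w+26·w²) + (-7·r-12·w-8)·(-28·b·r+91·b·w-8·r·w+26·w²); both groups contain (-28·b·r+91·b·w-8·r·w+26·w²), so (9·b-7·r-12·w-8) is a factor with cofactor -28·b·r+91·b·w-8·r·w+26·w².
The cofactor groups again: -28·b·r+91·b·w-8·r·w+26·w² = -7·b·(4·r-13·w) - 2·w·(4·r-13·w); both groups contain (4·r-13·w), giving -(7·b+2·w)·(4·r-13·w).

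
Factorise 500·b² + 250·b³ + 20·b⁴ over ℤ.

10·b²·(2·b + 5)·(b + 10)

Pull out the common factor 10·b², then factor the remaining trinomial.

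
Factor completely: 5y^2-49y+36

Need a pair with product 5·36 = 180 and sum -49: that's -45 and -4.
Split the middle term: 5y^2-45y - 4y+36 = 5y(y-9) - 4(y-9).

(5y-4)(y-9)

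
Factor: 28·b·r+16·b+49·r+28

Group as (28·b·r+16·b) + (49·r+28) = 4·b·(7·r+4) + 7·(7·r+4).
Both groups share the factor (7·r+4).

(4·b+7)·(7·r+4)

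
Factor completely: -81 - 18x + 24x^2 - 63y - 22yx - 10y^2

-(5y - 4x + 9)(2y + 6x + 9)

Group: -2y(5y - 4x + 9) + (-6x - 9)(5y - 4x + 9); both groups contain (5y - 4x + 9).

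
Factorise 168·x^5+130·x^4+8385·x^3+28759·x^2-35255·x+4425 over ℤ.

Testing divisors of the constant over divisors of the leading coefficient, x = 5/6 is a root, so (6·x-5) divides it; the quotient is 28·x^4+45·x^3+1435·x^2+5989·x-885.
Continuing, x = 1/7 is a root, so (7·x-1) divides it; the quotient is 4·x^3+7·x^2+206·x+885.
Continuing, x = -15/4 is a root, giving the factor (4·x+15) and quotient x^2-2·x+59.
The quadratic x^2-2·x+59 has discriminant -232 < 0 and is irreducible over ℤ.

(4·x+15)·(6·x-5)·(7·x-1)·(x^2-2·x+59)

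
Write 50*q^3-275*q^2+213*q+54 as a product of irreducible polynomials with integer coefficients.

Testing divisors of the constant over divisors of the leading coefficient, q = 6/5 is a root, so (5*q-6) is a factor; dividing leaves 10*q^2-43*q-9.
The remaining quadratic factors as (5*q+1)(2*q-9).

(2*q-9)*(5*q+1)*(5*q-6)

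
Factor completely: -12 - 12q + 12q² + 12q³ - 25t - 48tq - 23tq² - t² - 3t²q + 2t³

(t - 4q - 4)(2t - q + 1)(t + 3q + 3)

Group: 2t(t² - tq - t - 12q² - 24q - 12) + (-q + 1)(t² - tq - t - 12q² - 24q - 12); both groups contain (t² - tq - t - 12q² - 24q - 12), so (2t - q + 1) is a factor with cofactor t² - tq - t - 12q² - 24q - 12.
The cofactor groups again: t² - tq - t - 12q² - 24q - 12 = t(t - 4q - 4) + (3q + 3)(t - 4q - 4); both groups contain (t - 4q - 4), giving (t + 3q + 3)(t - 4q - 4).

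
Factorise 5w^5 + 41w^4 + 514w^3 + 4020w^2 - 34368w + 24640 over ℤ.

(5w - 4)(w + 11)(w - 4)(w^2 + 2w + 140)

Trying the rational-root candidates, w = -11 is a root, so (w + 11) divides it; the quotient is 5w^4 - 14w^3 + 668w^2 - 3328w + 2240.
Next, w = 4/5 is a root, giving the factor (5w - 4) and quotient w^3 - 2w^2 + 132w - 560.
Next, w = 4 is a root, so (w - 4) is a factor; dividing leaves w^2 + 2w + 140.
The quadratic w^2 + 2w + 140 has discriminant -556 < 0 and is irreducible over ℤ.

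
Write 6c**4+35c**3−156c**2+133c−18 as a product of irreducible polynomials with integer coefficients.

Among the possible rational roots, c = −9 is a root, so (c+9) is a factor; dividing leaves 6c**3−19c**2+15c−2.
Continuing, c = 1/6 is a root, so (6c−1) divides it; the quotient is c**2−3c+2.
The remaining quadratic factors as (c−2)(c−1).

(6c−1)(c+9)(c−1)(c−2)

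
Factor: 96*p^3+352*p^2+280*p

8*p*(2*p+5)*(6*p+7)

Pull out the common factor 8*p, then factor the remaining trinomial.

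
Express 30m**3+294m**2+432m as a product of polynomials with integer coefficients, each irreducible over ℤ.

Pull out the common factor 6m, then factor the remaining trinomial.

6m(5m+9)(m+8)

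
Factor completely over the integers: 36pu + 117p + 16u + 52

(4u + 13)(9p + 4)

Group as (36pu + 117p) + (16u + 52) = 9p(4u + 13) + 4(4u + 13).
Both groups share the factor (4u + 13).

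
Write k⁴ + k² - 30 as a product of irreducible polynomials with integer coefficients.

Substitute u = k² to get a quadratic in u, then factor.
k² + 6 is irreducible over ℤ (always positive, so no real roots).
k² - 5 is irreducible over ℤ (5 is not a perfect square).

(k² + 6)*(k² - 5)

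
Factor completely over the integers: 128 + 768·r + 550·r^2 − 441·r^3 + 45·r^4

Among the possible rational roots, r = 8 is a root, so (r − 8) divides it; the quotient is 45·r^3 − 81·r^2 − 98·r − 16.
Next, r = −2/3 is a root, giving the factor (3·r + 2) and quotient 15·r^2 − 37·r − 8.
The remaining quadratic factors as (5·r + 1)(3·r − 8).

(3·r + 2)·(3·r − 8)·(5·r + 1)·(r − 8)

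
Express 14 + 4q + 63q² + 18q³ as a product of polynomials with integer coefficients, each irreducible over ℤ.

(2q + 7)(9q² + 2)

Group as (18q³ + 4q) + (63q² + 14) = 2q(9q² + 2) + 7(9q² + 2).
Both groups share the factor (9q² + 2).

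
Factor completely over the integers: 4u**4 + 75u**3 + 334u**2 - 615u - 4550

(4u - 13)(u + 10)(u + 5)(u + 7)

By the rational root theorem, u = -5 is a root, so (u + 5) is a factor; dividing leaves 4u**3 + 55u**2 + 59u - 910.
Continuing, u = -7 is a root, so (u + 7) is a factor; dividing leaves 4u**2 + 27u - 130.
The remaining quadratic factors as (4u - 13)(u + 10).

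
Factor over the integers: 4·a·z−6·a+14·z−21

(2·a+7)·(2·z−3)

Group as (4·a·z−6·a) + (14·z−21) = 2·a·(2·z−3) + 7·(2·z−3).
Both groups share the factor (2·z−3).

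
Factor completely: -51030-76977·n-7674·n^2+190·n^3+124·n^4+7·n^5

(7·n+5)·(n+14)·(n-9)·(n^2+12·n+81)

Among the possible rational roots, n = 9 is a root, giving the factor (n-9) and quotient 7·n^4+187·n^3+1873·n^2+9183·n+5670.
Then n = -14 is a root, so (n+14) is a factor; dividing leaves 7·n^3+89·n^2+627·n+405.
Then n = -5/7 is a root, so (7·n+5) divides it; the quotient is n^2+12·n+81.
The quadratic n^2+12·n+81 has discriminant -180 < 0 and is irreducible over ℤ.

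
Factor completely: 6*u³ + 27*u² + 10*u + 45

Group as (6*u³ + 10*u) + (27*u² + 45) = 2*u*(3*u² + 5) + 9*(3*u² + 5).
Both groups share the factor (3*u² + 5).

(2*u + 9)*(3*u² + 5)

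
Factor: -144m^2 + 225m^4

9m^2(5m + 4)(5m - 4)

Every term has a factor of 9m^2. Then 25m^2 - 16 = (5m)² − (4)².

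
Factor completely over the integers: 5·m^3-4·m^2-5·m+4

Group as (5·m^3-5·m) + (-4·m^2+4) = 5·m·(m^2-1) - 4·(m^2-1).
Both groups share the factor (m^2-1).

(5·m-4)·(m+1)·(m-1)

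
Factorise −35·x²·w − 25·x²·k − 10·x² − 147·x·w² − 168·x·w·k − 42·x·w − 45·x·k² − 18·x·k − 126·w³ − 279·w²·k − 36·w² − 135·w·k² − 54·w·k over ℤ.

Group: 7·w·(−5·x² − 21·x·w − 9·x·k − 18·w² − 27·w·k) + (5·k + 2)·(−5·x² − 21·x·w − 9·x·k − 18·w² − 27·w·k); both groups contain (−5·x² − 21·x·w − 9·x·k − 18·w² − 27·w·k), so (7·w + 5·k + 2) is a factor with cofactor −5·x² − 21·x·w − 9·x·k − 18·w² − 27·w·k.
The cofactor groups again: −5·x² − 21·x·w − 9·x·k − 18·w² − 27·w·k = −x·(5·x + 6·w + 9·k) − 3·w·(5·x + 6·w + 9·k); both groups contain (5·x + 6·w + 9·k), giving −(x + 3·w)·(5·x + 6·w + 9·k).

−(x + 3·w)·(7·w + 5·k + 2)·(5·x + 6·w + 9·k)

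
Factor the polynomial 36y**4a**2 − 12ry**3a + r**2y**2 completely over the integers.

y**2(r − 6ya)**2

Every term has a factor of y**2; factoring it out leaves r**2 − 12rya + 36y**2a**2.
Recognize a perfect-square trinomial with the parts 6ya and r.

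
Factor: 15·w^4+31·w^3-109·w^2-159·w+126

Trying the rational-root candidates, w = -2 is a root, so (w+2) divides it; the quotient is 15·w^3+w^2-111·w+63.
Continuing, w = 7/3 is a root, so (3·w-7) divides it; the quotient is 5·w^2+12·w-9.
The remaining quadratic factors as (5·w-3)(w+3).

(3·w-7)·(5·w-3)·(w+2)·(w+3)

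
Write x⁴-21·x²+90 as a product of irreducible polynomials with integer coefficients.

Substitute u = x² to get a quadratic in u, then factor.
x²-6 is irreducible over ℤ (6 is not a perfect square).
x²-15 is irreducible over ℤ (15 is not a perfect square).

(x²-15)·(x²-6)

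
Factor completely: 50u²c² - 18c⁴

2c²(5u - 3c)(5u + 3c)

Every term has a factor of 2c². Then 25u² - 9c² = (5u)² − (3c)².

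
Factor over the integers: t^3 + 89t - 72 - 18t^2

(t - 1)(t - 8)(t - 9)

By the rational root theorem, t = 1 is a root, so (t - 1) is a factor; dividing leaves t^2 - 17t + 72.
The remaining quadratic factors as (t - 9)(t - 8).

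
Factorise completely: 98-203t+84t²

7(3t-2)(4t-7)

Pull out the common factor 7, then factor the remaining trinomial.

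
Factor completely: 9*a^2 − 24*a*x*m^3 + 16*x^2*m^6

Recognize a perfect-square trinomial with the parts 4*x*m^3 and 3*a.

(3*a − 4*x*m^3)^2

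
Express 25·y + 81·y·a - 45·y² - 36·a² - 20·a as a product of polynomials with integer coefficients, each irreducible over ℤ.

Group: -9·y·(5·y - 4·a) + (9·a + 5)·(5·y - 4·a); both groups contain (5·y - 4·a).

-(5·y - 4·a)·(9·y - 9·a - 5)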